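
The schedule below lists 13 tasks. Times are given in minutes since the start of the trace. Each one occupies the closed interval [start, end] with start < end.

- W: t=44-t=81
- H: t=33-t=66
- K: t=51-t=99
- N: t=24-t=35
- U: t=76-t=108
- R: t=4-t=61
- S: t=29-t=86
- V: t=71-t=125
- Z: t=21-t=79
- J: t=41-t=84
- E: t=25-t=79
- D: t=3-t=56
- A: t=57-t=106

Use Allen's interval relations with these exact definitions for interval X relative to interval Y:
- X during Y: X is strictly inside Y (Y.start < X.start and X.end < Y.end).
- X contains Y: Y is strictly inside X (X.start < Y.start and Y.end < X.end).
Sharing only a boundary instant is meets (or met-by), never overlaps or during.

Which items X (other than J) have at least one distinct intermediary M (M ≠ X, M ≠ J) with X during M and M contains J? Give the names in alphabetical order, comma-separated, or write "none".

H, W

Target J = [t=41, t=84].
Intermediaries M with M contains J: S.
Via S — items with X during S: H, W.
Union: H, W.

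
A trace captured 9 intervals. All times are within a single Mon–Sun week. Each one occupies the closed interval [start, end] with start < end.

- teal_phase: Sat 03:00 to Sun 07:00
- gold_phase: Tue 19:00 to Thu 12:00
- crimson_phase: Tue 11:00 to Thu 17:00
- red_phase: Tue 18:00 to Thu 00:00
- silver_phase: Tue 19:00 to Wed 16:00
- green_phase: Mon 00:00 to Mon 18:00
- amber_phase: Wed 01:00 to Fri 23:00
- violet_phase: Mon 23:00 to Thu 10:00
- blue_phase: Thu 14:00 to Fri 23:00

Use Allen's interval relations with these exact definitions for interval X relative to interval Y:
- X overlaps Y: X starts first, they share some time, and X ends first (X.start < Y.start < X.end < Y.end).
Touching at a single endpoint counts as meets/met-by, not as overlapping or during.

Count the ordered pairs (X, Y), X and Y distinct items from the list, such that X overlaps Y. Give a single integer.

Checking all 72 ordered pairs for relation 'overlaps'; matching pairs in alphabetical order:
(crimson_phase, amber_phase): crimson_phase overlaps amber_phase ✓
(crimson_phase, blue_phase): crimson_phase overlaps blue_phase ✓
(gold_phase, amber_phase): gold_phase overlaps amber_phase ✓
(red_phase, amber_phase): red_phase overlaps amber_phase ✓
(red_phase, gold_phase): red_phase overlaps gold_phase ✓
(silver_phase, amber_phase): silver_phase overlaps amber_phase ✓
(violet_phase, amber_phase): violet_phase overlaps amber_phase ✓
(violet_phase, crimson_phase): violet_phase overlaps crimson_phase ✓
(violet_phase, gold_phase): violet_phase overlaps gold_phase ✓
Count: 9.

9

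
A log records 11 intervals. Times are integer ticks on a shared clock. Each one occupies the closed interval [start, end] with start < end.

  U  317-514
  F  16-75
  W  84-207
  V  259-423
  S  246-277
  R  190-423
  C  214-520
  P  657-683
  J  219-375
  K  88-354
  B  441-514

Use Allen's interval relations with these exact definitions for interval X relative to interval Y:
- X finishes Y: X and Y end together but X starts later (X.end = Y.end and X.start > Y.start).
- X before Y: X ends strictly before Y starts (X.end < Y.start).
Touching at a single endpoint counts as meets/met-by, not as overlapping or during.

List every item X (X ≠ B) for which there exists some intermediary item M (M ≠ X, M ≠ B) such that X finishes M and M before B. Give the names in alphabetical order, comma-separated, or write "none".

V

Target B = [441, 514].
Intermediaries M with M before B: F, J, K, R, S, V, W.
Via F — items with X finishes F: none.
Via J — items with X finishes J: none.
Via K — items with X finishes K: none.
Via R — items with X finishes R: V.
Via S — items with X finishes S: none.
Via V — items with X finishes V: none.
Via W — items with X finishes W: none.
Union: V.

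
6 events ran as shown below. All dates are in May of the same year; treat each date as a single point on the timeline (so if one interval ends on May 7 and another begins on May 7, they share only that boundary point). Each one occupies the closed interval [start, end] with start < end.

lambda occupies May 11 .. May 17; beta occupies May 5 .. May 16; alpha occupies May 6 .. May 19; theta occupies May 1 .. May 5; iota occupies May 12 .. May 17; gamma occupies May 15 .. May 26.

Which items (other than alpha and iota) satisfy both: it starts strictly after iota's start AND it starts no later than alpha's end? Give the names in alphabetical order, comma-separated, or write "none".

Conditions: its start is strictly after iota's start (X.start > May 12) AND its start is no later than alpha's end (X.start <= May 19).
beta: start May 5 > May 12? ✗; start May 5 <= May 19? ✓ → no.
gamma: start May 15 > May 12? ✓; start May 15 <= May 19? ✓ → yes.
lambda: start May 11 > May 12? ✗; start May 11 <= May 19? ✓ → no.
theta: start May 1 > May 12? ✗; start May 1 <= May 19? ✓ → no.
Result: gamma.

gamma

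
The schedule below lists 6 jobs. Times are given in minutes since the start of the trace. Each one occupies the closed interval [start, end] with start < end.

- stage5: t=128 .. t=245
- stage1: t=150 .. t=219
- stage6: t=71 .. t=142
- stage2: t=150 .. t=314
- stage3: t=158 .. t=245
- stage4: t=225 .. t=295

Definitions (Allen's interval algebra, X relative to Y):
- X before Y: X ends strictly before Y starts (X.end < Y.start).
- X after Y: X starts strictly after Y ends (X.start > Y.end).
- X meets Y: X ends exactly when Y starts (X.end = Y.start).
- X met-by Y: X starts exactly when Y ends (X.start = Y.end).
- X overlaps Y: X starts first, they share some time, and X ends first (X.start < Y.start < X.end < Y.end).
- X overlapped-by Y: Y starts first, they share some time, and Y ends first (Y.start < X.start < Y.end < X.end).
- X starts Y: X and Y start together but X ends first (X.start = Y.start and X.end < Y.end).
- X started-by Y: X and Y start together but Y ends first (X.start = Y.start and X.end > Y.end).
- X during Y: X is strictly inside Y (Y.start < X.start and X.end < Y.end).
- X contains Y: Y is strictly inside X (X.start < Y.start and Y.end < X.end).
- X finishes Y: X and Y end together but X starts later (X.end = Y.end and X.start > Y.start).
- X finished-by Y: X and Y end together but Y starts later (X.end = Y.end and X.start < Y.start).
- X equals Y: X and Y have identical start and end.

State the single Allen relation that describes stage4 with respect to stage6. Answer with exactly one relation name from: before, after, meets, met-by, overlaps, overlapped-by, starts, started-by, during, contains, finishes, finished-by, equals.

after

stage4 = [t=225, t=295]; stage6 = [t=71, t=142].
Compare endpoints: stage4.start > stage6.start, stage4.start > stage6.end, stage4.end > stage6.start, stage4.end > stage6.end.
That pattern is 'after'.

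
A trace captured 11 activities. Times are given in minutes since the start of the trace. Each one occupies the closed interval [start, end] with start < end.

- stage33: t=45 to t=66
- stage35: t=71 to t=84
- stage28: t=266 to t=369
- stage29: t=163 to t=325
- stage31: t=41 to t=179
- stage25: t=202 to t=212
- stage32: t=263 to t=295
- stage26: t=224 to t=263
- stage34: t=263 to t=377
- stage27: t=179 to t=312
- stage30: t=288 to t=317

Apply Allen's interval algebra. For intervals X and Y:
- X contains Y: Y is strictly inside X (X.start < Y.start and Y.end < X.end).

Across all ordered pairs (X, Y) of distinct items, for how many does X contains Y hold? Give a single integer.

13

Checking all 110 ordered pairs for relation 'contains'; matching pairs in alphabetical order:
(stage27, stage25): stage27 contains stage25 ✓
(stage27, stage26): stage27 contains stage26 ✓
(stage27, stage32): stage27 contains stage32 ✓
(stage28, stage30): stage28 contains stage30 ✓
(stage29, stage25): stage29 contains stage25 ✓
(stage29, stage26): stage29 contains stage26 ✓
(stage29, stage27): stage29 contains stage27 ✓
(stage29, stage30): stage29 contains stage30 ✓
(stage29, stage32): stage29 contains stage32 ✓
(stage31, stage33): stage31 contains stage33 ✓
(stage31, stage35): stage31 contains stage35 ✓
(stage34, stage28): stage34 contains stage28 ✓
(stage34, stage30): stage34 contains stage30 ✓
Count: 13.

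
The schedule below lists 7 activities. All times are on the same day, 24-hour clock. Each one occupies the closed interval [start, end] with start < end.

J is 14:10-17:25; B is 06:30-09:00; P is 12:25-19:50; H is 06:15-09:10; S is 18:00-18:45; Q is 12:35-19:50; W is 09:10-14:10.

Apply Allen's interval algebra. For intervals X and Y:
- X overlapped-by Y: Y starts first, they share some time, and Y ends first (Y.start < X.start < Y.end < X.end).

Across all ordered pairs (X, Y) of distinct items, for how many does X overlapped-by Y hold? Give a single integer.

2

Checking all 42 ordered pairs for relation 'overlapped-by'; matching pairs in alphabetical order:
(P, W): P overlapped-by W ✓
(Q, W): Q overlapped-by W ✓
Count: 2.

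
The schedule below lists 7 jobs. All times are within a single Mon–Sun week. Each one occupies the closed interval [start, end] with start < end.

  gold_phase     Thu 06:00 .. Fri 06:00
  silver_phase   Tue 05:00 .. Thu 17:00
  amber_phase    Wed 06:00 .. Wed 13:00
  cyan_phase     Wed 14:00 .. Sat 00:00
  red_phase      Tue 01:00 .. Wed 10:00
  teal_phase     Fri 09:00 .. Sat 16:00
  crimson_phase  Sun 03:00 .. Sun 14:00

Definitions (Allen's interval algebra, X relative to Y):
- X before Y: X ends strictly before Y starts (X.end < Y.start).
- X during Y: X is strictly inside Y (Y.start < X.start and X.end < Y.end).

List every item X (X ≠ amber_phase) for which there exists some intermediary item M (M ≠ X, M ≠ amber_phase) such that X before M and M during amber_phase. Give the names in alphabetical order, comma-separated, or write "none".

Target amber_phase = [Wed 06:00, Wed 13:00].
Intermediaries M with M during amber_phase: none.
Union: none.

none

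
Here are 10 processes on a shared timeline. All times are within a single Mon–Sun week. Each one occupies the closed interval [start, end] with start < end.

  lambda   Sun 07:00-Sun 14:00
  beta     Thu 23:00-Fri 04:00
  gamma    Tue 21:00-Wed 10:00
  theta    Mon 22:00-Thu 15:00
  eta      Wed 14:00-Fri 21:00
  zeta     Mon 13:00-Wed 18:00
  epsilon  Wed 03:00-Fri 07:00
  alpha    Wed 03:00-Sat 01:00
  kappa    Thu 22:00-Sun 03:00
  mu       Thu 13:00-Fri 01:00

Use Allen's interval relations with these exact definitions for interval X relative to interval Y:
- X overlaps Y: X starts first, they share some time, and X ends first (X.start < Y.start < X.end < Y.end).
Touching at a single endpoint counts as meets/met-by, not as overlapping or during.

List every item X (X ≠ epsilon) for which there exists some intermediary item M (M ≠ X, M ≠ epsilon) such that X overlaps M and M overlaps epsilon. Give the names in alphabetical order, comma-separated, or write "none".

zeta

Target epsilon = [Wed 03:00, Fri 07:00].
Intermediaries M with M overlaps epsilon: gamma, theta, zeta.
Via gamma — items with X overlaps gamma: none.
Via theta — items with X overlaps theta: zeta.
Via zeta — items with X overlaps zeta: none.
Union: zeta.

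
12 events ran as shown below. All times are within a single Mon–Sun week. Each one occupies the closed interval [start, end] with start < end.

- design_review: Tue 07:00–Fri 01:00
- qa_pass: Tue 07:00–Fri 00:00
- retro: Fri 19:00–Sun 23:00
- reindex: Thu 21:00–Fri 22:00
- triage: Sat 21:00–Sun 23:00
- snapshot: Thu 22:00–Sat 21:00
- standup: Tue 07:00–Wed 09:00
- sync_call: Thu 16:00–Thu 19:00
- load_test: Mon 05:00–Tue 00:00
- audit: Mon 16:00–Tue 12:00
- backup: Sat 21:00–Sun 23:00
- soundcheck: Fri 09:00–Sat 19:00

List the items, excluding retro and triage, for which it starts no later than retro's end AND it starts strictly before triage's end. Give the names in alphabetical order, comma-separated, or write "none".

audit, backup, design_review, load_test, qa_pass, reindex, snapshot, soundcheck, standup, sync_call

Conditions: its start is no later than retro's end (X.start <= Sun 23:00) AND its start is strictly before triage's end (X.start < Sun 23:00).
audit: start Mon 16:00 <= Sun 23:00? ✓; start Mon 16:00 < Sun 23:00? ✓ → yes.
backup: start Sat 21:00 <= Sun 23:00? ✓; start Sat 21:00 < Sun 23:00? ✓ → yes.
design_review: start Tue 07:00 <= Sun 23:00? ✓; start Tue 07:00 < Sun 23:00? ✓ → yes.
load_test: start Mon 05:00 <= Sun 23:00? ✓; start Mon 05:00 < Sun 23:00? ✓ → yes.
qa_pass: start Tue 07:00 <= Sun 23:00? ✓; start Tue 07:00 < Sun 23:00? ✓ → yes.
reindex: start Thu 21:00 <= Sun 23:00? ✓; start Thu 21:00 < Sun 23:00? ✓ → yes.
snapshot: start Thu 22:00 <= Sun 23:00? ✓; start Thu 22:00 < Sun 23:00? ✓ → yes.
soundcheck: start Fri 09:00 <= Sun 23:00? ✓; start Fri 09:00 < Sun 23:00? ✓ → yes.
standup: start Tue 07:00 <= Sun 23:00? ✓; start Tue 07:00 < Sun 23:00? ✓ → yes.
sync_call: start Thu 16:00 <= Sun 23:00? ✓; start Thu 16:00 < Sun 23:00? ✓ → yes.
Result: audit, backup, design_review, load_test, qa_pass, reindex, snapshot, soundcheck, standup, sync_call.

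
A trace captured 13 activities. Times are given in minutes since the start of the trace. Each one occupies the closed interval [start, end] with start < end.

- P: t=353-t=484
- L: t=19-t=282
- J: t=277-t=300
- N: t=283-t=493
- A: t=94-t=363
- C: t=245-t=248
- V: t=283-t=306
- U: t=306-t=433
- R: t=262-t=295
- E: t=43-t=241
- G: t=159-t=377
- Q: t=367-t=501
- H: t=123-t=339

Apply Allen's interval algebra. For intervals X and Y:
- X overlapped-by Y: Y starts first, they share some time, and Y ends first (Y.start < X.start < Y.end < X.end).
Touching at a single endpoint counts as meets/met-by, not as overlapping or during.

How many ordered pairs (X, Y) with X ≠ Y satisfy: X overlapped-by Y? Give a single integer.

Checking all 156 ordered pairs for relation 'overlapped-by'; matching pairs in alphabetical order:
(A, E): A overlapped-by E ✓
(A, L): A overlapped-by L ✓
(G, A): G overlapped-by A ✓
(G, E): G overlapped-by E ✓
(G, H): G overlapped-by H ✓
(G, L): G overlapped-by L ✓
(H, E): H overlapped-by E ✓
(H, L): H overlapped-by L ✓
(J, L): J overlapped-by L ✓
(J, R): J overlapped-by R ✓
(N, A): N overlapped-by A ✓
(N, G): N overlapped-by G ✓
(N, H): N overlapped-by H ✓
(N, J): N overlapped-by J ✓
(N, R): N overlapped-by R ✓
(P, A): P overlapped-by A ✓
(P, G): P overlapped-by G ✓
(P, U): P overlapped-by U ✓
(Q, G): Q overlapped-by G ✓
(Q, N): Q overlapped-by N ✓
(Q, P): Q overlapped-by P ✓
(Q, U): Q overlapped-by U ✓
(R, L): R overlapped-by L ✓
(U, A): U overlapped-by A ✓
... plus 4 further pairs not listed.
Count: 28.

28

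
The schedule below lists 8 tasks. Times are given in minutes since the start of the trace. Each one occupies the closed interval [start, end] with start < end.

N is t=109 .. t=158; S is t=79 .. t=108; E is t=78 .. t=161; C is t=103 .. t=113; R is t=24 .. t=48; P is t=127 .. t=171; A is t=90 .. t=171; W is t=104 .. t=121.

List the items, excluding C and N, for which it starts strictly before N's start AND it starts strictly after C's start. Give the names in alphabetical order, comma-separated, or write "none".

W

Conditions: its start is strictly before N's start (X.start < t=109) AND its start is strictly after C's start (X.start > t=103).
A: start t=90 < t=109? ✓; start t=90 > t=103? ✗ → no.
E: start t=78 < t=109? ✓; start t=78 > t=103? ✗ → no.
P: start t=127 < t=109? ✗; start t=127 > t=103? ✓ → no.
R: start t=24 < t=109? ✓; start t=24 > t=103? ✗ → no.
S: start t=79 < t=109? ✓; start t=79 > t=103? ✗ → no.
W: start t=104 < t=109? ✓; start t=104 > t=103? ✓ → yes.
Result: W.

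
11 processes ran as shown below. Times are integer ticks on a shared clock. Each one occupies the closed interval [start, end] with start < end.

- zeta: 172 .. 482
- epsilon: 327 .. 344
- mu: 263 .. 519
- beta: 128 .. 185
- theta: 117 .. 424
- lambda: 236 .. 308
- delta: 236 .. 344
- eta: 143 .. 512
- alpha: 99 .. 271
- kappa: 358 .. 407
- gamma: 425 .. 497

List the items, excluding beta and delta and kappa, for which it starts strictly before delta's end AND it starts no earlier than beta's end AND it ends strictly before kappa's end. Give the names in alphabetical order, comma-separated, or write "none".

epsilon, lambda

Conditions: its start is strictly before delta's end (X.start < 344) AND its start is no earlier than beta's end (X.start >= 185) AND its end is strictly before kappa's end (X.end < 407).
alpha: start 99 < 344? ✓; start 99 >= 185? ✗; end 271 < 407? ✓ → no.
epsilon: start 327 < 344? ✓; start 327 >= 185? ✓; end 344 < 407? ✓ → yes.
eta: start 143 < 344? ✓; start 143 >= 185? ✗; end 512 < 407? ✗ → no.
gamma: start 425 < 344? ✗; start 425 >= 185? ✓; end 497 < 407? ✗ → no.
lambda: start 236 < 344? ✓; start 236 >= 185? ✓; end 308 < 407? ✓ → yes.
mu: start 263 < 344? ✓; start 263 >= 185? ✓; end 519 < 407? ✗ → no.
theta: start 117 < 344? ✓; start 117 >= 185? ✗; end 424 < 407? ✗ → no.
zeta: start 172 < 344? ✓; start 172 >= 185? ✗; end 482 < 407? ✗ → no.
Result: epsilon, lambda.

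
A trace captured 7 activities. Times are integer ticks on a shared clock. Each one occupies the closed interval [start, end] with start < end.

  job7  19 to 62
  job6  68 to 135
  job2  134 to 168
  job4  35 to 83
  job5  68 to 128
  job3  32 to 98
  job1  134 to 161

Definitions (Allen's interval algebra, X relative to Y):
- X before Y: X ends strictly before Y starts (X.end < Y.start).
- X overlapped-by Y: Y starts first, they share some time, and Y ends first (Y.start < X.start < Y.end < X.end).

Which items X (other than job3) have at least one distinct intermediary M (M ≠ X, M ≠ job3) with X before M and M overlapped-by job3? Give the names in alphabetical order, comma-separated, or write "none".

job7

Target job3 = [32, 98].
Intermediaries M with M overlapped-by job3: job5, job6.
Via job5 — items with X before job5: job7.
Via job6 — items with X before job6: job7.
Union: job7.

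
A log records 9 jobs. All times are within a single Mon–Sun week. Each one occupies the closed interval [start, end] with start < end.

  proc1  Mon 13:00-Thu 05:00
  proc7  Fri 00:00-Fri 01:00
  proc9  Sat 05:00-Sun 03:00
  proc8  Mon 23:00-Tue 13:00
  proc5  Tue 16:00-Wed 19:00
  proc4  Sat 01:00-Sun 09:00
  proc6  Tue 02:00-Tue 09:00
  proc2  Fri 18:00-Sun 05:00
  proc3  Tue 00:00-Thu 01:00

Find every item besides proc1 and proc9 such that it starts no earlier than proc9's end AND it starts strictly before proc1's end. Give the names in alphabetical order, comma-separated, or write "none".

none

Conditions: its start is no earlier than proc9's end (X.start >= Sun 03:00) AND its start is strictly before proc1's end (X.start < Thu 05:00).
proc2: start Fri 18:00 >= Sun 03:00? ✗; start Fri 18:00 < Thu 05:00? ✗ → no.
proc3: start Tue 00:00 >= Sun 03:00? ✗; start Tue 00:00 < Thu 05:00? ✓ → no.
proc4: start Sat 01:00 >= Sun 03:00? ✗; start Sat 01:00 < Thu 05:00? ✗ → no.
proc5: start Tue 16:00 >= Sun 03:00? ✗; start Tue 16:00 < Thu 05:00? ✓ → no.
proc6: start Tue 02:00 >= Sun 03:00? ✗; start Tue 02:00 < Thu 05:00? ✓ → no.
proc7: start Fri 00:00 >= Sun 03:00? ✗; start Fri 00:00 < Thu 05:00? ✗ → no.
proc8: start Mon 23:00 >= Sun 03:00? ✗; start Mon 23:00 < Thu 05:00? ✓ → no.
Result: none.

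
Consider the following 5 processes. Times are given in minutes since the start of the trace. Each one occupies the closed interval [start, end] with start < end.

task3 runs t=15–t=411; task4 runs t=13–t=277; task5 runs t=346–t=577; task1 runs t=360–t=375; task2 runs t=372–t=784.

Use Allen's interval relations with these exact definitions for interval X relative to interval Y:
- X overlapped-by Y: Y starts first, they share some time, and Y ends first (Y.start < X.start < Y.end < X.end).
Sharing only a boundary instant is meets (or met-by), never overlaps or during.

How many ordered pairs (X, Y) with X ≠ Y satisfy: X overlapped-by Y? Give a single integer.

Checking all 20 ordered pairs for relation 'overlapped-by'; matching pairs in alphabetical order:
(task2, task1): task2 overlapped-by task1 ✓
(task2, task3): task2 overlapped-by task3 ✓
(task2, task5): task2 overlapped-by task5 ✓
(task3, task4): task3 overlapped-by task4 ✓
(task5, task3): task5 overlapped-by task3 ✓
Count: 5.

5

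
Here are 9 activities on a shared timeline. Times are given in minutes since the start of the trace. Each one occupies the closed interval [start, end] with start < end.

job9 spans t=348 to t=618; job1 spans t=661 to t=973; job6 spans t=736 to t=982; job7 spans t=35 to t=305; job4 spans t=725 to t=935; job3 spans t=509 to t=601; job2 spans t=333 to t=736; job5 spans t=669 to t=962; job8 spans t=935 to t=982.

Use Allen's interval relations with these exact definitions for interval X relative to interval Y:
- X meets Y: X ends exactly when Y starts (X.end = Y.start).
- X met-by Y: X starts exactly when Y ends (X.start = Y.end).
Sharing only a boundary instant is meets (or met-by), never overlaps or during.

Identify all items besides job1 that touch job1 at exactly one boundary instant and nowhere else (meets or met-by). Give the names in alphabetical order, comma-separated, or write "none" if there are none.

Target job1 = [t=661, t=973].
job2 [t=333, t=736] → overlaps → no.
job3 [t=509, t=601] → before → no.
job4 [t=725, t=935] → during → no.
job5 [t=669, t=962] → during → no.
job6 [t=736, t=982] → overlapped-by → no.
job7 [t=35, t=305] → before → no.
job8 [t=935, t=982] → overlapped-by → no.
job9 [t=348, t=618] → before → no.
Result: none.

none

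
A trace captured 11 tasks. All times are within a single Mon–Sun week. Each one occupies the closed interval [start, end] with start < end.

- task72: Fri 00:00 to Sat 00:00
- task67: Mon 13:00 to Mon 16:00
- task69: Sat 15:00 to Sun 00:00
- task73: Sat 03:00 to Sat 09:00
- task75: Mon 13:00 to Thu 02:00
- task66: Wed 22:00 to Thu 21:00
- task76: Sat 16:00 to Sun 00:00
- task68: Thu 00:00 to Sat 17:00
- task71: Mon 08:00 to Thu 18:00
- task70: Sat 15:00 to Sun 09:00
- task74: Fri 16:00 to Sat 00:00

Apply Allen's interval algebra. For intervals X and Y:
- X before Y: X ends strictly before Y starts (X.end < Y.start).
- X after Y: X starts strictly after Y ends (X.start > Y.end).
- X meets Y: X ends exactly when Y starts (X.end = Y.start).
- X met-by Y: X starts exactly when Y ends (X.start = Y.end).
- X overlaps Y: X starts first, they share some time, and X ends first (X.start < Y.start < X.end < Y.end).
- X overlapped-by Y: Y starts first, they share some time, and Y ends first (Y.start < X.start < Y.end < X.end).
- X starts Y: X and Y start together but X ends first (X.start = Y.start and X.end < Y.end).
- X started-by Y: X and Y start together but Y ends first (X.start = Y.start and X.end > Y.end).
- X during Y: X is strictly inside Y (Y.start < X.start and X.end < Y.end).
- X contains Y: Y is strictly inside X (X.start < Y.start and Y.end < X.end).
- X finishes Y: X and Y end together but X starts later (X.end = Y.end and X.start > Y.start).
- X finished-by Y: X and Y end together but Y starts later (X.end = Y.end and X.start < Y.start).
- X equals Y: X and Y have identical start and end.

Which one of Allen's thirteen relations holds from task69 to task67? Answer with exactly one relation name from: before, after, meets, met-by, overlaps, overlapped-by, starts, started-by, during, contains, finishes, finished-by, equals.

after

task69 = [Sat 15:00, Sun 00:00]; task67 = [Mon 13:00, Mon 16:00].
Compare endpoints: task69.start > task67.start, task69.start > task67.end, task69.end > task67.start, task69.end > task67.end.
That pattern is 'after'.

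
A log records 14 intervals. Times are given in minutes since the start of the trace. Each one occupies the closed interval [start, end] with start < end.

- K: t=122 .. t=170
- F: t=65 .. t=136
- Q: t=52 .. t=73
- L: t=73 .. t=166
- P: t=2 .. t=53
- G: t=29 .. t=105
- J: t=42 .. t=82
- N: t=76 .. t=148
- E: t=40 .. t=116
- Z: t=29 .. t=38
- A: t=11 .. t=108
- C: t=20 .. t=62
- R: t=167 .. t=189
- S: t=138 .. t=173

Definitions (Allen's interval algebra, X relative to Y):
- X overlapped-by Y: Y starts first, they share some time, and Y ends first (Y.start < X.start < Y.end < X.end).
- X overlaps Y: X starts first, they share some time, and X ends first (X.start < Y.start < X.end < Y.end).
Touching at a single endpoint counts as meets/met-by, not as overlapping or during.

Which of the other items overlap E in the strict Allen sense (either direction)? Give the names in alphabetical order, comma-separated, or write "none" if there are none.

Target E = [t=40, t=116].
A [t=11, t=108] → overlaps → yes.
C [t=20, t=62] → overlaps → yes.
F [t=65, t=136] → overlapped-by → yes.
G [t=29, t=105] → overlaps → yes.
J [t=42, t=82] → during → no.
K [t=122, t=170] → after → no.
L [t=73, t=166] → overlapped-by → yes.
N [t=76, t=148] → overlapped-by → yes.
P [t=2, t=53] → overlaps → yes.
Q [t=52, t=73] → during → no.
R [t=167, t=189] → after → no.
S [t=138, t=173] → after → no.
Z [t=29, t=38] → before → no.
Result: A, C, F, G, L, N, P.

A, C, F, G, L, N, P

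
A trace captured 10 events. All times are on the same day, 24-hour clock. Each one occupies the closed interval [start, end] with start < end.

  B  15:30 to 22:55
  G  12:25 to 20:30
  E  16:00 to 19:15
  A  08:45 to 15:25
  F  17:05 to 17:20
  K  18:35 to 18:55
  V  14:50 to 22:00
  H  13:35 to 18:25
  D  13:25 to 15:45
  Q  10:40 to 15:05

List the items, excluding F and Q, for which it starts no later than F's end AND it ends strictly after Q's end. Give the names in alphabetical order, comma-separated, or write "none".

Conditions: its start is no later than F's end (X.start <= 17:20) AND its end is strictly after Q's end (X.end > 15:05).
A: start 08:45 <= 17:20? ✓; end 15:25 > 15:05? ✓ → yes.
B: start 15:30 <= 17:20? ✓; end 22:55 > 15:05? ✓ → yes.
D: start 13:25 <= 17:20? ✓; end 15:45 > 15:05? ✓ → yes.
E: start 16:00 <= 17:20? ✓; end 19:15 > 15:05? ✓ → yes.
G: start 12:25 <= 17:20? ✓; end 20:30 > 15:05? ✓ → yes.
H: start 13:35 <= 17:20? ✓; end 18:25 > 15:05? ✓ → yes.
K: start 18:35 <= 17:20? ✗; end 18:55 > 15:05? ✓ → no.
V: start 14:50 <= 17:20? ✓; end 22:00 > 15:05? ✓ → yes.
Result: A, B, D, E, G, H, V.

A, B, D, E, G, H, V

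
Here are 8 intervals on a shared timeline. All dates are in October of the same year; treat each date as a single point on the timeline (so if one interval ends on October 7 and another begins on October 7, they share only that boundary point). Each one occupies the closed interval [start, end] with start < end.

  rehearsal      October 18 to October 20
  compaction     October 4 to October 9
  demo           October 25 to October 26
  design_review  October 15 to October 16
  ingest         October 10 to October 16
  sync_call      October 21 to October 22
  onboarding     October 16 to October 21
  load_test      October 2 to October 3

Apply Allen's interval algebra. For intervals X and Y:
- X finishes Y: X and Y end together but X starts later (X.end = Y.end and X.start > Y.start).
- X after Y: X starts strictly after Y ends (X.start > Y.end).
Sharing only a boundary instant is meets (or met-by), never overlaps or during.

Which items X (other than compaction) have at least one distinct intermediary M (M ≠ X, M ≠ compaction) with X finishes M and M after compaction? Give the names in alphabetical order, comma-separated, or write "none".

Target compaction = [October 4, October 9].
Intermediaries M with M after compaction: demo, design_review, ingest, onboarding, rehearsal, sync_call.
Via demo — items with X finishes demo: none.
Via design_review — items with X finishes design_review: none.
Via ingest — items with X finishes ingest: design_review.
Via onboarding — items with X finishes onboarding: none.
Via rehearsal — items with X finishes rehearsal: none.
Via sync_call — items with X finishes sync_call: none.
Union: design_review.

design_review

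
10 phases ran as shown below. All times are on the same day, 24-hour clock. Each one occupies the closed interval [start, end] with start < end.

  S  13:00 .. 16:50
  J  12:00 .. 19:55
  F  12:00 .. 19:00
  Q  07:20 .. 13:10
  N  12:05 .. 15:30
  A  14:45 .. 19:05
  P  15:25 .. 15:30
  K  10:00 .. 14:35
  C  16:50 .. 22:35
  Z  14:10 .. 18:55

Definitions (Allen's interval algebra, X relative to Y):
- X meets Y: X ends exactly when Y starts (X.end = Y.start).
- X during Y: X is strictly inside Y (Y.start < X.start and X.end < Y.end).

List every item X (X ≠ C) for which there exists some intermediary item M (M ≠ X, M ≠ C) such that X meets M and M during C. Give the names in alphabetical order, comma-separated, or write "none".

Target C = [16:50, 22:35].
Intermediaries M with M during C: none.
Union: none.

none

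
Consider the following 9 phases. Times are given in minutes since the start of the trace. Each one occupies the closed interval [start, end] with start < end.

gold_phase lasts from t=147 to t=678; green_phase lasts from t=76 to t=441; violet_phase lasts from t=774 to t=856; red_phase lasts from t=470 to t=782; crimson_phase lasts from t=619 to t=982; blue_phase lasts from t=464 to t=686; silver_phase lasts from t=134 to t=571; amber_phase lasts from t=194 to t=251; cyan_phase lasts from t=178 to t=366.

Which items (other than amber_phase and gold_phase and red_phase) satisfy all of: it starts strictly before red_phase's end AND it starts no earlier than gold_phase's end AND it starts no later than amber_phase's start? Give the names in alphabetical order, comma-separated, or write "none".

none

Conditions: its start is strictly before red_phase's end (X.start < t=782) AND its start is no earlier than gold_phase's end (X.start >= t=678) AND its start is no later than amber_phase's start (X.start <= t=194).
blue_phase: start t=464 < t=782? ✓; start t=464 >= t=678? ✗; start t=464 <= t=194? ✗ → no.
crimson_phase: start t=619 < t=782? ✓; start t=619 >= t=678? ✗; start t=619 <= t=194? ✗ → no.
cyan_phase: start t=178 < t=782? ✓; start t=178 >= t=678? ✗; start t=178 <= t=194? ✓ → no.
green_phase: start t=76 < t=782? ✓; start t=76 >= t=678? ✗; start t=76 <= t=194? ✓ → no.
silver_phase: start t=134 < t=782? ✓; start t=134 >= t=678? ✗; start t=134 <= t=194? ✓ → no.
violet_phase: start t=774 < t=782? ✓; start t=774 >= t=678? ✓; start t=774 <= t=194? ✗ → no.
Result: none.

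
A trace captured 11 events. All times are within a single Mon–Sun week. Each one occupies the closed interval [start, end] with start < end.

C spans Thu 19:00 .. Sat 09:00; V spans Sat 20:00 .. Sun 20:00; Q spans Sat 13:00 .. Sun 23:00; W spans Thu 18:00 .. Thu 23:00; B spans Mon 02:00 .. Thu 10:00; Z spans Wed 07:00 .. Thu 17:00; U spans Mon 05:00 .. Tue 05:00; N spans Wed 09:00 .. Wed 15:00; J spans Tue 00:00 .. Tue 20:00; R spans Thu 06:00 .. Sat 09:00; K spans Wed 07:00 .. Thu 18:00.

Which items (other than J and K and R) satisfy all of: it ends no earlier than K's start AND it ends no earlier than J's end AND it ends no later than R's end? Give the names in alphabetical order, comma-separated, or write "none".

B, C, N, W, Z

Conditions: its end is no earlier than K's start (X.end >= Wed 07:00) AND its end is no earlier than J's end (X.end >= Tue 20:00) AND its end is no later than R's end (X.end <= Sat 09:00).
B: end Thu 10:00 >= Wed 07:00? ✓; end Thu 10:00 >= Tue 20:00? ✓; end Thu 10:00 <= Sat 09:00? ✓ → yes.
C: end Sat 09:00 >= Wed 07:00? ✓; end Sat 09:00 >= Tue 20:00? ✓; end Sat 09:00 <= Sat 09:00? ✓ → yes.
N: end Wed 15:00 >= Wed 07:00? ✓; end Wed 15:00 >= Tue 20:00? ✓; end Wed 15:00 <= Sat 09:00? ✓ → yes.
Q: end Sun 23:00 >= Wed 07:00? ✓; end Sun 23:00 >= Tue 20:00? ✓; end Sun 23:00 <= Sat 09:00? ✗ → no.
U: end Tue 05:00 >= Wed 07:00? ✗; end Tue 05:00 >= Tue 20:00? ✗; end Tue 05:00 <= Sat 09:00? ✓ → no.
V: end Sun 20:00 >= Wed 07:00? ✓; end Sun 20:00 >= Tue 20:00? ✓; end Sun 20:00 <= Sat 09:00? ✗ → no.
W: end Thu 23:00 >= Wed 07:00? ✓; end Thu 23:00 >= Tue 20:00? ✓; end Thu 23:00 <= Sat 09:00? ✓ → yes.
Z: end Thu 17:00 >= Wed 07:00? ✓; end Thu 17:00 >= Tue 20:00? ✓; end Thu 17:00 <= Sat 09:00? ✓ → yes.
Result: B, C, N, W, Z.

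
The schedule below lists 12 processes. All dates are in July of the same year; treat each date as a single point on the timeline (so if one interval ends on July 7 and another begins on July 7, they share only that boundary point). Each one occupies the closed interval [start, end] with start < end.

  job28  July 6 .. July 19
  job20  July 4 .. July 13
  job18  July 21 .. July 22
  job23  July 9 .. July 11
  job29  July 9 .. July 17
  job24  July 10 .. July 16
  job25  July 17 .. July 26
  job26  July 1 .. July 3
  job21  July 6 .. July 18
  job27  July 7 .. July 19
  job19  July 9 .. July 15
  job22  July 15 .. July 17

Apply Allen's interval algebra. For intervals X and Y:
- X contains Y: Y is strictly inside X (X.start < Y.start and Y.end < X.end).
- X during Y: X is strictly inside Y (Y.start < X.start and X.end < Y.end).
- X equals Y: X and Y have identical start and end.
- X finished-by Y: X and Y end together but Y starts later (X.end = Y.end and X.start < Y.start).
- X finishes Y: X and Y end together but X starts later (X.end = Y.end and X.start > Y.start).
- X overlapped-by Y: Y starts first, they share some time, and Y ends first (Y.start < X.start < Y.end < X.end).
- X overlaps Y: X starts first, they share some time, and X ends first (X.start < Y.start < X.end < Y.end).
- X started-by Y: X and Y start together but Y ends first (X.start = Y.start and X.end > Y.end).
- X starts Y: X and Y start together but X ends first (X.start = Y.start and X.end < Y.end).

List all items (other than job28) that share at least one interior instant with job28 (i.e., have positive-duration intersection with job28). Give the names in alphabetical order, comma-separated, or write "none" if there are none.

Target job28 = [July 6, July 19].
job18 [July 21, July 22] → after → no.
job19 [July 9, July 15] → during → yes.
job20 [July 4, July 13] → overlaps → yes.
job21 [July 6, July 18] → starts → yes.
job22 [July 15, July 17] → during → yes.
job23 [July 9, July 11] → during → yes.
job24 [July 10, July 16] → during → yes.
job25 [July 17, July 26] → overlapped-by → yes.
job26 [July 1, July 3] → before → no.
job27 [July 7, July 19] → finishes → yes.
job29 [July 9, July 17] → during → yes.
Result: job19, job20, job21, job22, job23, job24, job25, job27, job29.

job19, job20, job21, job22, job23, job24, job25, job27, job29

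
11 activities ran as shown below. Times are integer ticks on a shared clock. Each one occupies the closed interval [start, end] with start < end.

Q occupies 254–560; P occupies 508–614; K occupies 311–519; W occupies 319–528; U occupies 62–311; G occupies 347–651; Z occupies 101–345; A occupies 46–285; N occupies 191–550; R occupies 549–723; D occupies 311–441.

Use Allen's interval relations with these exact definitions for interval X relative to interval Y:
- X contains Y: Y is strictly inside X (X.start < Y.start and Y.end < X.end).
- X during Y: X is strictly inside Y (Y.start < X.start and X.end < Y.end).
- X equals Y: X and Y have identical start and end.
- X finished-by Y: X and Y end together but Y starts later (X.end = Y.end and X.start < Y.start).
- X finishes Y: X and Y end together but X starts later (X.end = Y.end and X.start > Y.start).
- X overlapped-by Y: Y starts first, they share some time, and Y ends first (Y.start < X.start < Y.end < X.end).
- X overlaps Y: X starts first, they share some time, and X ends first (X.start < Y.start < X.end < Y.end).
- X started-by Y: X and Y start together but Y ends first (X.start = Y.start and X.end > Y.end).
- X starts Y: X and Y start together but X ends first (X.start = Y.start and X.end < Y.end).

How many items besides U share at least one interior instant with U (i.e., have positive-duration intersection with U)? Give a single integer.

Target U = [62, 311].
A [46, 285] → overlaps → counts.
D [311, 441] → met-by → no.
G [347, 651] → after → no.
K [311, 519] → met-by → no.
N [191, 550] → overlapped-by → counts.
P [508, 614] → after → no.
Q [254, 560] → overlapped-by → counts.
R [549, 723] → after → no.
W [319, 528] → after → no.
Z [101, 345] → overlapped-by → counts.
Total: 4.

4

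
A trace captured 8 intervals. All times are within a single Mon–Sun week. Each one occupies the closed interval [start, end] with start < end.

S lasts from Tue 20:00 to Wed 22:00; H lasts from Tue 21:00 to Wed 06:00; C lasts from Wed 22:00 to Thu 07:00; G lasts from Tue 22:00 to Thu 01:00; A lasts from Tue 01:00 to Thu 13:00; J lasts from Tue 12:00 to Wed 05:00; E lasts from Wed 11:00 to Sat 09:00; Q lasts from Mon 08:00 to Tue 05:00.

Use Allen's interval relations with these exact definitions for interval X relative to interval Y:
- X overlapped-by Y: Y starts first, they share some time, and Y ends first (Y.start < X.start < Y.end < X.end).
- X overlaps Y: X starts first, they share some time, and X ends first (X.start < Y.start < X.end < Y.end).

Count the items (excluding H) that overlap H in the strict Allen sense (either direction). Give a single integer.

2

Target H = [Tue 21:00, Wed 06:00].
A [Tue 01:00, Thu 13:00] → contains → no.
C [Wed 22:00, Thu 07:00] → after → no.
E [Wed 11:00, Sat 09:00] → after → no.
G [Tue 22:00, Thu 01:00] → overlapped-by → counts.
J [Tue 12:00, Wed 05:00] → overlaps → counts.
Q [Mon 08:00, Tue 05:00] → before → no.
S [Tue 20:00, Wed 22:00] → contains → no.
Total: 2.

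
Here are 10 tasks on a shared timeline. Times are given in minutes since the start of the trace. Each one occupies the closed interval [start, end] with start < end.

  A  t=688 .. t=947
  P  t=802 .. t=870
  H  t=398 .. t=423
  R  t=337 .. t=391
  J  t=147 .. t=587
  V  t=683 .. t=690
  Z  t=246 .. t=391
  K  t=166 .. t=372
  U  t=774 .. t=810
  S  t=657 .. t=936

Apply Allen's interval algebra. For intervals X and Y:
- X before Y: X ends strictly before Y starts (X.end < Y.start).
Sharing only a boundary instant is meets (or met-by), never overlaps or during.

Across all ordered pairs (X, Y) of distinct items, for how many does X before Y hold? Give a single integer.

Checking all 90 ordered pairs for relation 'before'; matching pairs in alphabetical order:
(H, A): H before A ✓
(H, P): H before P ✓
(H, S): H before S ✓
(H, U): H before U ✓
(H, V): H before V ✓
(J, A): J before A ✓
(J, P): J before P ✓
(J, S): J before S ✓
(J, U): J before U ✓
(J, V): J before V ✓
(K, A): K before A ✓
(K, H): K before H ✓
(K, P): K before P ✓
(K, S): K before S ✓
(K, U): K before U ✓
(K, V): K before V ✓
(R, A): R before A ✓
(R, H): R before H ✓
(R, P): R before P ✓
(R, S): R before S ✓
(R, U): R before U ✓
(R, V): R before V ✓
(V, P): V before P ✓
(V, U): V before U ✓
... plus 6 further pairs not listed.
Count: 30.

30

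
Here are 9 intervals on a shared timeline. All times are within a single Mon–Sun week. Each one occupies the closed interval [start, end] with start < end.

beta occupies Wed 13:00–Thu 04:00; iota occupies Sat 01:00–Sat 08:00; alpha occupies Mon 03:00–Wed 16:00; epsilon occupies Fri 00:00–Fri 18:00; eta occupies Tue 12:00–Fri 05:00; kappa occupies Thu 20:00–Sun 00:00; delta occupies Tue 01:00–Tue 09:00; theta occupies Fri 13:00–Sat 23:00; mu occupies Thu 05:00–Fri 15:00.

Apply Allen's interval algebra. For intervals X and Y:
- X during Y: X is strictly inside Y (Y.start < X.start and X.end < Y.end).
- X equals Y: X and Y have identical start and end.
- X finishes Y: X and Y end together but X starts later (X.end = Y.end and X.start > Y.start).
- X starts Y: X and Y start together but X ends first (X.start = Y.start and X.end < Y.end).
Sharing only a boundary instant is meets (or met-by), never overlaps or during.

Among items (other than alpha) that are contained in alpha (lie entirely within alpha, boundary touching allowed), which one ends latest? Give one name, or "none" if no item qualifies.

delta

Target alpha = [Mon 03:00, Wed 16:00].
beta [Wed 13:00, Thu 04:00] → overlapped-by → excluded.
delta [Tue 01:00, Tue 09:00] → during → candidate.
epsilon [Fri 00:00, Fri 18:00] → after → excluded.
eta [Tue 12:00, Fri 05:00] → overlapped-by → excluded.
iota [Sat 01:00, Sat 08:00] → after → excluded.
kappa [Thu 20:00, Sun 00:00] → after → excluded.
mu [Thu 05:00, Fri 15:00] → after → excluded.
theta [Fri 13:00, Sat 23:00] → after → excluded.
Among candidates, latest end is Tue 09:00 → delta.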